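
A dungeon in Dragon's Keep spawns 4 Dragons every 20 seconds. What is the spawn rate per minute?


Spawns per minute = count * (60 / interval)
= 4 * (60 / 20)
= 4 * 3.0
= 12.0

12.0 per minute


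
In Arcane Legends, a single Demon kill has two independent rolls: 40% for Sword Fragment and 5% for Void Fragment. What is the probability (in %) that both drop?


For independent events, P(both) = P(A) * P(B)
= 40% * 5%
= 200 / 100 %
= 2.0%

2.0%


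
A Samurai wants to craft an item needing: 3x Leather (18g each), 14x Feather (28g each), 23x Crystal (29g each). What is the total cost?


Cost breakdown:
  Leather: 3 * 18 = 54
  Feather: 14 * 28 = 392
  Crystal: 23 * 29 = 667
Total = 54 + 392 + 667 = 1113

1113 gold


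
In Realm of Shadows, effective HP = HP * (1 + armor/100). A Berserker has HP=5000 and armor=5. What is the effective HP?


EHP = 5000 * (1 + 5/100)
= 5000 * (1 + 0.05)
= 5000 * 1.05
= 5250.0

5250.0 EHP


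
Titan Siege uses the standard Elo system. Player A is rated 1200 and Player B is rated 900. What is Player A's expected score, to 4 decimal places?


Elo expected score: Ea = 1/(1 + 10^((Rb-Ra)/400))
Rb - Ra = 900 - 1200 = -300
(Rb-Ra)/400 = -300/400 = -0.75
10^-0.75 = 0.177828
Ea = 1/(1 + 0.177828) = 1/1.177828 = 0.8490

0.8490


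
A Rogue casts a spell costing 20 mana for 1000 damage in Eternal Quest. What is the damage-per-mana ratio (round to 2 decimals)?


Efficiency = damage / mana
= 1000 / 20
= 50.00

50.00 dmg/mana


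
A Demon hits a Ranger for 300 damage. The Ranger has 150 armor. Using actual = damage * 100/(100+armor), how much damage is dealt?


actual = 300 * 100 / (100 + 150)
= 300 * 100 / 250
= 30000 / 250
= 120.00

120.00 damage


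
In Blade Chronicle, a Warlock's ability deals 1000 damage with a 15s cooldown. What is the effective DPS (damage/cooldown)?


DPS = damage / cooldown
= 1000 / 15
= 66.67

66.67 DPS


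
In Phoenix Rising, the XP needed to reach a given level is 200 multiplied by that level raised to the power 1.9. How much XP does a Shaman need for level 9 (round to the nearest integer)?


XP = 200 * level^1.9
Substitute level = 9:
XP = 200 * 9^1.9
= 200 * 65.0221
= 13004

13004 XP


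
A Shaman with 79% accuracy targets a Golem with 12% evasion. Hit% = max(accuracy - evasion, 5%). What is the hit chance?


accuracy - evasion = 79 - 12 = 67
Apply floor: max(67, 5) = 67
Hit chance = 67%

67%


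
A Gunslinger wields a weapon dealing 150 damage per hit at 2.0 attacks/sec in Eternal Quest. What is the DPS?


DPS = damage * attack_speed
= 150 * 2.0
= 300.0

300.0 DPS


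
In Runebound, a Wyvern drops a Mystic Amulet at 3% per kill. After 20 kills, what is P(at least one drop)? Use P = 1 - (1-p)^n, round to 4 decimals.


P(at least one) = 1 - P(none) = 1 - (1-p)^n
p = 3/100 = 0.03
1 - p = 0.97
(1 - p)^20 = 0.97^20 = 0.543794
P(at least one) = 1 - 0.543794 = 0.4562

0.4562


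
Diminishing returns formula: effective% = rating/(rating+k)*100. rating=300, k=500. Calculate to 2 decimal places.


effective% = rating / (rating + k) * 100
= 300 / (300 + 500) * 100
= 300 / 800 * 100
= 0.375 * 100
= 37.50%

37.50%


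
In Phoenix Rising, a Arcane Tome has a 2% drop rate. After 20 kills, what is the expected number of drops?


Expected drops = kills * (drop_rate / 100)
= 20 * (2 / 100)
= 20 * 0.02
= 0.4

0.4 drops


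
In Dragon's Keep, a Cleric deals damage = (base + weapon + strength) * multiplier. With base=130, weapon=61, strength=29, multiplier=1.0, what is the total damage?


Sum base + weapon + str = 130 + 61 + 29 = 220
Multiply by 1.0:
220 * 1.0 = 220.0

220.0 damage


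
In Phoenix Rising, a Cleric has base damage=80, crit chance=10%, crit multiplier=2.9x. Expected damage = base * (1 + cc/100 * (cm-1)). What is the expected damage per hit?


E[dmg] = base * (1 + crit_chance * (crit_mult - 1))
cc as decimal = 10/100 = 0.1
cm - 1 = 2.9 - 1 = 1.9
Bonus factor = 0.1 * 1.9 = 0.19
Total multiplier = 1 + 0.19 = 1.19
Expected damage = 80 * 1.19 = 95.20

95.20 damage


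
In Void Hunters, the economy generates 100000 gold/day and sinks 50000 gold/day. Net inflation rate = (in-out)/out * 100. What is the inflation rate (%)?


Net gold = 100000 - 50000 = 50000
Inflation rate = net / sunk * 100 = 50000 / 50000 * 100
= 1.0 * 100
= 100.00%

100.00%


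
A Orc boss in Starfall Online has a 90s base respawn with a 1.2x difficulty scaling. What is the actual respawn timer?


Respawn time = base * multiplier
= 90 * 1.2
= 108.0 seconds

108.0 seconds


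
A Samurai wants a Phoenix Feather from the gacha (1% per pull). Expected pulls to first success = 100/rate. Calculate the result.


Expected pulls for a geometric distribution = 1/p = 100 / rate%
= 100 / 1
= 100.0

100.0 pulls


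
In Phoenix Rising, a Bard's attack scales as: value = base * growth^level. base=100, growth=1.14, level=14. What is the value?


value = base * growth^level
= 100 * 1.14^14
= 100 * 6.261349
= 626.13

626.13 attack


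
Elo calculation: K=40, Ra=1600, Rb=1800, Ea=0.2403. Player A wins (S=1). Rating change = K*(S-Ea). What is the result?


Elo update: delta = K * (S - Ea), where S = 1 (wins)
S - Ea = 1 - 0.2403 = 0.7597
Rating change = 40 * 0.7597
= 30.39

30.39 rating points


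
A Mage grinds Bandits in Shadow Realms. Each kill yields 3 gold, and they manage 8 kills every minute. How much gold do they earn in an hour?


Gold per minute = 3 * 8 = 24
Gold per hour = 24 * 60 = 1440

1440 gold/hour


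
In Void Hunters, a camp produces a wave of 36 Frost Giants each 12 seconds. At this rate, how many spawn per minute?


Spawns per minute = count * (60 / interval)
= 36 * (60 / 12)
= 36 * 5.0
= 180.0

180.0 per minute


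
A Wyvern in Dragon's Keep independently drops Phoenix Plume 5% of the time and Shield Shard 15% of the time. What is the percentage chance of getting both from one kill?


For independent events, P(both) = P(A) * P(B)
= 5% * 15%
= 75 / 100 %
= 0.75%

0.75%


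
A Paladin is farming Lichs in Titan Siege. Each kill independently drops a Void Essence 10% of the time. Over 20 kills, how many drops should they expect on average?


Expected drops = kills * (drop_rate / 100)
= 20 * (10 / 100)
= 20 * 0.1
= 2.0

2.0 drops


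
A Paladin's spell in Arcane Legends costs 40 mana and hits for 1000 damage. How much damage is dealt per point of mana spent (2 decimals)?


Efficiency = damage / mana
= 1000 / 40
= 25.00

25.00 dmg/mana


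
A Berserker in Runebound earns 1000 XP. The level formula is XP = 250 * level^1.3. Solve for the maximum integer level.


XP = 250 * level^1.3, so level = (XP / 250)^(1/1.3)
= (1000 / 250)^(1/1.3)
= 4.0^0.7692
= 2.9048
Floor: level = 2

level 2


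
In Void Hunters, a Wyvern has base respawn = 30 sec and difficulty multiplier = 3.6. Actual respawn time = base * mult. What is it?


Respawn time = base * multiplier
= 30 * 3.6
= 108.0 seconds

108.0 seconds


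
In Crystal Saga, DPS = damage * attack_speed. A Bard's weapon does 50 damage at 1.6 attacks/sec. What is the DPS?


DPS = damage * attack_speed
= 50 * 1.6
= 80.0

80.0 DPS


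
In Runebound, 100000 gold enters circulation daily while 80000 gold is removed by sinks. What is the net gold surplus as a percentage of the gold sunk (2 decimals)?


Net gold = 100000 - 80000 = 20000
Inflation rate = net / sunk * 100 = 20000 / 80000 * 100
= 0.25 * 100
= 25.00%

25.00%


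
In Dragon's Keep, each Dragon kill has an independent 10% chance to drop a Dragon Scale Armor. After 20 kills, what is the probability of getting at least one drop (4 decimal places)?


P(at least one) = 1 - P(none) = 1 - (1-p)^n
p = 10/100 = 0.1
1 - p = 0.9
(1 - p)^20 = 0.9^20 = 0.121577
P(at least one) = 1 - 0.121577 = 0.8784

0.8784


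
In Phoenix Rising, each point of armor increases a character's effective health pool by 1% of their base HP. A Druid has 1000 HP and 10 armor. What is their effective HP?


EHP = 1000 * (1 + 10/100)
= 1000 * (1 + 0.1)
= 1000 * 1.1
= 1100.0

1100.0 EHP


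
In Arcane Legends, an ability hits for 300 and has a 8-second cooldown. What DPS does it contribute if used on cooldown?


DPS = damage / cooldown
= 300 / 8
= 37.50

37.50 DPS


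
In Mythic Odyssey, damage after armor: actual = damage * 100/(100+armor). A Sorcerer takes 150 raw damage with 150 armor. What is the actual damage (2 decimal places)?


actual = 150 * 100 / (100 + 150)
= 150 * 100 / 250
= 15000 / 250
= 60.00

60.00 damage


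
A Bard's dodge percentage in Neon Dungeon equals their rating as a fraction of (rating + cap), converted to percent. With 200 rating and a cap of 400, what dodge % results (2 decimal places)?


dodge% = 200 / (200 + 400) * 100
= 200 / 600 * 100
= 0.333333 * 100
= 33.33%

33.33%


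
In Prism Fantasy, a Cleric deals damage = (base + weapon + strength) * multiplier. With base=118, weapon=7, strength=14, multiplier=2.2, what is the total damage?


Sum base + weapon + str = 118 + 7 + 14 = 139
Multiply by 2.2:
139 * 2.2 = 305.8

305.8 damage


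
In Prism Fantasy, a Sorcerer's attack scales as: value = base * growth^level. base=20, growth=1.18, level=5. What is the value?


value = base * growth^level
= 20 * 1.18^5
= 20 * 2.287758
= 45.76

45.76 attack


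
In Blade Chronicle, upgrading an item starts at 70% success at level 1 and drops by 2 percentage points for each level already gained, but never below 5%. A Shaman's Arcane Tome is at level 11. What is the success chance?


raw_rate = 70 - 2 * (11 - 1)
= 70 - 2 * 10
= 70 - 20
= 50
Apply floor: max(50, 5) = 50%

50%


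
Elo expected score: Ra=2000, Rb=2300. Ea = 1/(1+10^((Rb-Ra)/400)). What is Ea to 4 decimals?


Elo expected score: Ea = 1/(1 + 10^((Rb-Ra)/400))
Rb - Ra = 2300 - 2000 = 300
(Rb-Ra)/400 = 300/400 = 0.75
10^0.75 = 5.623413
Ea = 1/(1 + 5.623413) = 1/6.623413 = 0.1510

0.1510


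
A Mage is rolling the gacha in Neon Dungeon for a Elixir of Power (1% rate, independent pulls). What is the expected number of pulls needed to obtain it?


Expected pulls for a geometric distribution = 1/p = 100 / rate%
= 100 / 1
= 100.0

100.0 pulls


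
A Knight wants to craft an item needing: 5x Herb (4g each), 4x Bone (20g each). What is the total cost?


Cost breakdown:
  Herb: 5 * 4 = 20
  Bone: 4 * 20 = 80
Total = 20 + 80 = 100

100 gold


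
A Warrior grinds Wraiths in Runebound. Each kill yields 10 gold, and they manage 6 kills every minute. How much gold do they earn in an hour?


Gold per minute = 10 * 6 = 60
Gold per hour = 60 * 60 = 3600

3600 gold/hour


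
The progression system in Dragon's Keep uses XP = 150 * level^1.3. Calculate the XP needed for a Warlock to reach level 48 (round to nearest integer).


XP = 150 * level^1.3
Substitute level = 48:
XP = 150 * 48^1.3
= 150 * 153.3252
= 22999

22999 XP


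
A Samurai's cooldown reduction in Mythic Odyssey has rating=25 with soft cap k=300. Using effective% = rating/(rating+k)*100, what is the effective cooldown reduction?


effective% = rating / (rating + k) * 100
= 25 / (25 + 300) * 100
= 25 / 325 * 100
= 0.076923 * 100
= 7.69%

7.69%


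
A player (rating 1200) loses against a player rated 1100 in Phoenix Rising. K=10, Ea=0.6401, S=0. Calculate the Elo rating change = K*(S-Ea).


Elo update: delta = K * (S - Ea), where S = 0 (loses)
S - Ea = 0 - 0.6401 = -0.6401
Rating change = 10 * -0.6401
= -6.40

-6.40 rating points


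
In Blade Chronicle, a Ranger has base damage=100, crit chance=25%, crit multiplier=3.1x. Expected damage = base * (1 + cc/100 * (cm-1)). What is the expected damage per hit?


E[dmg] = base * (1 + crit_chance * (crit_mult - 1))
cc as decimal = 25/100 = 0.25
cm - 1 = 3.1 - 1 = 2.1
Bonus factor = 0.25 * 2.1 = 0.525
Total multiplier = 1 + 0.525 = 1.525
Expected damage = 100 * 1.525 = 152.50

152.50 damage


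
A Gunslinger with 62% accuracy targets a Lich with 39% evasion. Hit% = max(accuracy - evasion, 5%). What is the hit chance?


accuracy - evasion = 62 - 39 = 23
Apply floor: max(23, 5) = 23
Hit chance = 23%

23%


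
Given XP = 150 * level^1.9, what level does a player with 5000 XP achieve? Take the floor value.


XP = 150 * level^1.9, so level = (XP / 150)^(1/1.9)
= (5000 / 150)^(1/1.9)
= 33.3333^0.5263
= 6.3316
Floor: level = 6

level 6


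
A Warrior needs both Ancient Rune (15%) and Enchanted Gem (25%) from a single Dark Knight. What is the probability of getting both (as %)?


For independent events, P(both) = P(A) * P(B)
= 15% * 25%
= 375 / 100 %
= 3.75%

3.75%


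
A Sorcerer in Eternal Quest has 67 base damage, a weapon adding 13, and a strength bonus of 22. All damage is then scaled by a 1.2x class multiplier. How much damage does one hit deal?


Sum base + weapon + str = 67 + 13 + 22 = 102
Multiply by 1.2:
102 * 1.2 = 122.4

122.4 damage


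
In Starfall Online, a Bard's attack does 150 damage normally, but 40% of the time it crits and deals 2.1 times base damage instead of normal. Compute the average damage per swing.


E[dmg] = base * (1 + crit_chance * (crit_mult - 1))
cc as decimal = 40/100 = 0.4
cm - 1 = 2.1 - 1 = 1.1
Bonus factor = 0.4 * 1.1 = 0.44
Total multiplier = 1 + 0.44 = 1.44
Expected damage = 150 * 1.44 = 216.00

216.00 damage


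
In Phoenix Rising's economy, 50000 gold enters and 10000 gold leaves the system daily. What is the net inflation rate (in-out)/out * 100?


Net gold = 50000 - 10000 = 40000
Inflation rate = net / sunk * 100 = 40000 / 10000 * 100
= 4.0 * 100
= 400.00%

400.00%


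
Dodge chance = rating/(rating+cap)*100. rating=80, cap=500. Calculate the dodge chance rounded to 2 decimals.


dodge% = 80 / (80 + 500) * 100
= 80 / 580 * 100
= 0.137931 * 100
= 13.79%

13.79%


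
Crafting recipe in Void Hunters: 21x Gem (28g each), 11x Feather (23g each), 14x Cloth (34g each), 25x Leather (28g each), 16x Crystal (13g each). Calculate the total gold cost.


Cost breakdown:
  Gem: 21 * 28 = 588
  Feather: 11 * 23 = 253
  Cloth: 14 * 34 = 476
  Leather: 25 * 28 = 700
  Crystal: 16 * 13 = 208
Total = 588 + 253 + 476 + 700 + 208 = 2225

2225 gold


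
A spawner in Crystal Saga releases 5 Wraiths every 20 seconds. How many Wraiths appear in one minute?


Spawns per minute = count * (60 / interval)
= 5 * (60 / 20)
= 5 * 3.0
= 15.0

15.0 per minute


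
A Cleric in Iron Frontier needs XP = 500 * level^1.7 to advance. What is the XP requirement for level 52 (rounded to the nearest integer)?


XP = 500 * level^1.7
Substitute level = 52:
XP = 500 * 52^1.7
= 500 * 826.4293
= 413215

413215 XP


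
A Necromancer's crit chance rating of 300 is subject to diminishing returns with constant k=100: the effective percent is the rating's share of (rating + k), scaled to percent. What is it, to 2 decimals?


effective% = rating / (rating + k) * 100
= 300 / (300 + 100) * 100
= 300 / 400 * 100
= 0.75 * 100
= 75.00%

75.00%


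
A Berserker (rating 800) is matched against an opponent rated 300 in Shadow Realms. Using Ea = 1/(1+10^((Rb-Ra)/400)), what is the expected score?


Elo expected score: Ea = 1/(1 + 10^((Rb-Ra)/400))
Rb - Ra = 300 - 800 = -500
(Rb-Ra)/400 = -500/400 = -1.25
10^-1.25 = 0.056234
Ea = 1/(1 + 0.056234) = 1/1.056234 = 0.9468

0.9468


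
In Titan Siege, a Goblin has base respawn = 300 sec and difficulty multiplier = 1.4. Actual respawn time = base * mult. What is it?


Respawn time = base * multiplier
= 300 * 1.4
= 420.0 seconds

420.0 seconds


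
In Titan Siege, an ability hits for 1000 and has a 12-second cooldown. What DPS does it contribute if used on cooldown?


DPS = damage / cooldown
= 1000 / 12
= 83.33

83.33 DPS


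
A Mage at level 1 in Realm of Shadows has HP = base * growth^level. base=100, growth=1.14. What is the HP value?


value = base * growth^level
= 100 * 1.14^1
= 100 * 1.14
= 114.00

114.00 HP


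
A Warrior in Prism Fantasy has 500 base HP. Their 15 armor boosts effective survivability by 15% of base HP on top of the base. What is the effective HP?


EHP = 500 * (1 + 15/100)
= 500 * (1 + 0.15)
= 500 * 1.15
= 575.0

575.0 EHP


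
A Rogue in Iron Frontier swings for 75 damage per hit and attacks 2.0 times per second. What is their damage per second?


DPS = damage * attack_speed
= 75 * 2.0
= 150.0

150.0 DPS


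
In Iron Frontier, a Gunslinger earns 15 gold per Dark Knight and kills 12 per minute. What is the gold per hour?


Gold per minute = 15 * 12 = 180
Gold per hour = 180 * 60 = 10800

10800 gold/hour


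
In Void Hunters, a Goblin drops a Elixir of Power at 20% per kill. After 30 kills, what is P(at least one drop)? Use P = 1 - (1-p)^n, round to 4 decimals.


P(at least one) = 1 - P(none) = 1 - (1-p)^n
p = 20/100 = 0.2
1 - p = 0.8
(1 - p)^30 = 0.8^30 = 0.001238
P(at least one) = 1 - 0.001238 = 0.9988

0.9988


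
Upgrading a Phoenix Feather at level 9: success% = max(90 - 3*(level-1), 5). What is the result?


raw_rate = 90 - 3 * (9 - 1)
= 90 - 3 * 8
= 90 - 24
= 66
Apply floor: max(66, 5) = 66%

66%


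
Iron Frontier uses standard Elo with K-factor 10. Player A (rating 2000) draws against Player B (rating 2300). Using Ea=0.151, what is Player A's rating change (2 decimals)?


Elo update: delta = K * (S - Ea), where S = 0.5 (draws)
S - Ea = 0.5 - 0.151 = 0.349
Rating change = 10 * 0.349
= 3.49

3.49 rating points


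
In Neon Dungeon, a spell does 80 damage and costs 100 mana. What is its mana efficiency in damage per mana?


Efficiency = damage / mana
= 80 / 100
= 0.80

0.80 dmg/mana


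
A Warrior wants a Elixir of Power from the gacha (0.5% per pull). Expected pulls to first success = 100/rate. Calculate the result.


Expected pulls for a geometric distribution = 1/p = 100 / rate%
= 100 / 0.5
= 200.0

200.0 pulls


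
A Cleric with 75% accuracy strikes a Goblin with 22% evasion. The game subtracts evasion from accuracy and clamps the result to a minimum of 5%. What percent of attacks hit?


accuracy - evasion = 75 - 22 = 53
Apply floor: max(53, 5) = 53
Hit chance = 53%

53%


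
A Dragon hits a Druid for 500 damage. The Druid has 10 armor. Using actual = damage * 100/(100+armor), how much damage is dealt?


actual = 500 * 100 / (100 + 10)
= 500 * 100 / 110
= 50000 / 110
= 454.55

454.55 damage


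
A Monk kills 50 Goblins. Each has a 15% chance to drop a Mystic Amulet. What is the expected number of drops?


Expected drops = kills * (drop_rate / 100)
= 50 * (15 / 100)
= 50 * 0.15
= 7.5

7.5 drops


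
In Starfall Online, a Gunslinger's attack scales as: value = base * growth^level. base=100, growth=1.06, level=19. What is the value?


value = base * growth^level
= 100 * 1.06^19
= 100 * 3.0256
= 302.56

302.56 attack


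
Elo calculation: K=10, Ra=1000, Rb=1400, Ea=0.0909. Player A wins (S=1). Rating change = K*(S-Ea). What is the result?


Elo update: delta = K * (S - Ea), where S = 1 (wins)
S - Ea = 1 - 0.0909 = 0.9091
Rating change = 10 * 0.9091
= 9.09

9.09 rating points


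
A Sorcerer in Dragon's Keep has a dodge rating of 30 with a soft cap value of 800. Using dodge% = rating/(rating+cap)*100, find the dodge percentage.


dodge% = 30 / (30 + 800) * 100
= 30 / 830 * 100
= 0.036145 * 100
= 3.61%

3.61%


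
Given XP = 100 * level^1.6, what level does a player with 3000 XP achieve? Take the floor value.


XP = 100 * level^1.6, so level = (XP / 100)^(1/1.6)
= (3000 / 100)^(1/1.6)
= 30.0^0.625
= 8.3792
Floor: level = 8

level 8


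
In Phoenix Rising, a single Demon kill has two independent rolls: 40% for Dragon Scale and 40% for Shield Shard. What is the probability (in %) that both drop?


For independent events, P(both) = P(A) * P(B)
= 40% * 40%
= 1600 / 100 %
= 16.0%

16.0%


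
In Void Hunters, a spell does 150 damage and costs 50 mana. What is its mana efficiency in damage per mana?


Efficiency = damage / mana
= 150 / 50
= 3.00

3.00 dmg/mana


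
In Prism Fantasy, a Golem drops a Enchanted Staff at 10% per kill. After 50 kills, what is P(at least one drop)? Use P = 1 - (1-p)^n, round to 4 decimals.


P(at least one) = 1 - P(none) = 1 - (1-p)^n
p = 10/100 = 0.1
1 - p = 0.9
(1 - p)^50 = 0.9^50 = 0.005154
P(at least one) = 1 - 0.005154 = 0.9948

0.9948


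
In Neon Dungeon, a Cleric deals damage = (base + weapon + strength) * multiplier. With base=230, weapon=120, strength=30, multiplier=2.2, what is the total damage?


Sum base + weapon + str = 230 + 120 + 30 = 380
Multiply by 2.2:
380 * 2.2 = 836.0

836.0 damage


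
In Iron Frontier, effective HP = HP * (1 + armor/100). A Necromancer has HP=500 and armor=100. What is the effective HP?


EHP = 500 * (1 + 100/100)
= 500 * (1 + 1.0)
= 500 * 2.0
= 1000.0

1000.0 EHP


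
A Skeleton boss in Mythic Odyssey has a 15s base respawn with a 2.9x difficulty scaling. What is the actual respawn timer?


Respawn time = base * multiplier
= 15 * 2.9
= 43.5 seconds

43.5 seconds


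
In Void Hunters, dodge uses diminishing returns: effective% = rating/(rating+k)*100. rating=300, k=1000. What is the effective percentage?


effective% = rating / (rating + k) * 100
= 300 / (300 + 1000) * 100
= 300 / 1300 * 100
= 0.230769 * 100
= 23.08%

23.08%


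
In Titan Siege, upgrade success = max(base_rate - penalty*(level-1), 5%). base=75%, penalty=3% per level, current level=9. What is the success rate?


raw_rate = 75 - 3 * (9 - 1)
= 75 - 3 * 8
= 75 - 24
= 51
Apply floor: max(51, 5) = 51%

51%


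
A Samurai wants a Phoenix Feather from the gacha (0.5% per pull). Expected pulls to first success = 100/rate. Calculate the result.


Expected pulls for a geometric distribution = 1/p = 100 / rate%
= 100 / 0.5
= 200.0

200.0 pulls


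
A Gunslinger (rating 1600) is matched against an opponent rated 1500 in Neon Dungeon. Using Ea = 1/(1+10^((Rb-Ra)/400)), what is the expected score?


Elo expected score: Ea = 1/(1 + 10^((Rb-Ra)/400))
Rb - Ra = 1500 - 1600 = -100
(Rb-Ra)/400 = -100/400 = -0.25
10^-0.25 = 0.562341
Ea = 1/(1 + 0.562341) = 1/1.562341 = 0.6401

0.6401


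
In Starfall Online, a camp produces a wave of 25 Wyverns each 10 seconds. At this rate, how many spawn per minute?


Spawns per minute = count * (60 / interval)
= 25 * (60 / 10)
= 25 * 6.0
= 150.0

150.0 per minute


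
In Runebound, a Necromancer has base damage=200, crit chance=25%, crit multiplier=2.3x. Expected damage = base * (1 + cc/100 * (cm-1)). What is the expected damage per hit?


E[dmg] = base * (1 + crit_chance * (crit_mult - 1))
cc as decimal = 25/100 = 0.25
cm - 1 = 2.3 - 1 = 1.3
Bonus factor = 0.25 * 1.3 = 0.325
Total multiplier = 1 + 0.325 = 1.325
Expected damage = 200 * 1.325 = 265.00

265.00 damage


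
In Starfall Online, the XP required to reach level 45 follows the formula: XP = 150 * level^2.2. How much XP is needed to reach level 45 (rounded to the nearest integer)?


XP = 150 * level^2.2
Substitute level = 45:
XP = 150 * 45^2.2
= 150 * 4335.7829
= 650367

650367 XP


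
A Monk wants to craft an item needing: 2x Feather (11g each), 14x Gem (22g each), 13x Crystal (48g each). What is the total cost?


Cost breakdown:
  Feather: 2 * 11 = 22
  Gem: 14 * 22 = 308
  Crystal: 13 * 48 = 624
Total = 22 + 308 + 624 = 954

954 gold


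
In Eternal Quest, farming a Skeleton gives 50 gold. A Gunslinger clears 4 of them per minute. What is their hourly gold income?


Gold per minute = 50 * 4 = 200
Gold per hour = 200 * 60 = 12000

12000 gold/hour


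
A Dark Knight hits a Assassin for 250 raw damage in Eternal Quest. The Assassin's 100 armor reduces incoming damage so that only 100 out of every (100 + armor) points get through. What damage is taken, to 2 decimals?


actual = 250 * 100 / (100 + 100)
= 250 * 100 / 200
= 25000 / 200
= 125.00

125.00 damage


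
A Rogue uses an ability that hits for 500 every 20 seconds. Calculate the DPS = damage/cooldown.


DPS = damage / cooldown
= 500 / 20
= 25.00

25.00 DPS


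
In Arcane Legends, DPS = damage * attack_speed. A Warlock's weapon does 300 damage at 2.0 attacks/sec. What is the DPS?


DPS = damage * attack_speed
= 300 * 2.0
= 600.0

600.0 DPS


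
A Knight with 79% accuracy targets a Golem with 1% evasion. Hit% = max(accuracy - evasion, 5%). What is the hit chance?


accuracy - evasion = 79 - 1 = 78
Apply floor: max(78, 5) = 78
Hit chance = 78%

78%


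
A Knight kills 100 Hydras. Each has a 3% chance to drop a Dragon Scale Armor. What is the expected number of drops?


Expected drops = kills * (drop_rate / 100)
= 100 * (3 / 100)
= 100 * 0.03
= 3.0

3.0 drops


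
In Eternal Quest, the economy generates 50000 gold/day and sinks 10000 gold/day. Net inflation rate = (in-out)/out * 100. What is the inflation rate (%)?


Net gold = 50000 - 10000 = 40000
Inflation rate = net / sunk * 100 = 40000 / 10000 * 100
= 4.0 * 100
= 400.00%

400.00%


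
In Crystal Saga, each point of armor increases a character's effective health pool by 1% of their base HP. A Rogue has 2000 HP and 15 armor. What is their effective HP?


EHP = 2000 * (1 + 15/100)
= 2000 * (1 + 0.15)
= 2000 * 1.15
= 2300.0

2300.0 EHP


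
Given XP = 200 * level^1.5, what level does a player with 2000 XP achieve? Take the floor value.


XP = 200 * level^1.5, so level = (XP / 200)^(1/1.5)
= (2000 / 200)^(1/1.5)
= 10.0^0.6667
= 4.6416
Floor: level = 4

level 4


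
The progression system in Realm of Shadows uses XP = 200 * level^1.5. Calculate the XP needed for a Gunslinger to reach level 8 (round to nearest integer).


XP = 200 * level^1.5
Substitute level = 8:
XP = 200 * 8^1.5
= 200 * 22.6274
= 4525

4525 XP


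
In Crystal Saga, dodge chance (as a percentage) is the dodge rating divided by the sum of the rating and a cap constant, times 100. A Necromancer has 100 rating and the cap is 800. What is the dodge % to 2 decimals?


dodge% = 100 / (100 + 800) * 100
= 100 / 900 * 100
= 0.111111 * 100
= 11.11%

11.11%


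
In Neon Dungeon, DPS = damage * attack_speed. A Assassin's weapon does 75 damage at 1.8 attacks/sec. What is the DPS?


DPS = damage * attack_speed
= 75 * 1.8
= 135.0

135.0 DPS


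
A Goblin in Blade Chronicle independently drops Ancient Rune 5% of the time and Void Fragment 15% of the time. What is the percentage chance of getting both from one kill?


For independent events, P(both) = P(A) * P(B)
= 5% * 15%
= 75 / 100 %
= 0.75%

0.75%


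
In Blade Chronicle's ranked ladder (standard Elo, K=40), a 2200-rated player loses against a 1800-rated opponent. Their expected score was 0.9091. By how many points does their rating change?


Elo update: delta = K * (S - Ea), where S = 0 (loses)
S - Ea = 0 - 0.9091 = -0.9091
Rating change = 40 * -0.9091
= -36.36

-36.36 rating points


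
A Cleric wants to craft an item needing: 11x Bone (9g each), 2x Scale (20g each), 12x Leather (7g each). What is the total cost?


Cost breakdown:
  Bone: 11 * 9 = 99
  Scale: 2 * 20 = 40
  Leather: 12 * 7 = 84
Total = 99 + 40 + 84 = 223

223 gold


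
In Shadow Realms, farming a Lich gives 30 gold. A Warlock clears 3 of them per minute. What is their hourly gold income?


Gold per minute = 30 * 3 = 90
Gold per hour = 90 * 60 = 5400

5400 gold/hour


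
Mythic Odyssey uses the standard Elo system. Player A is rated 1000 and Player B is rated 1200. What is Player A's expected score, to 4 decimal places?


Elo expected score: Ea = 1/(1 + 10^((Rb-Ra)/400))
Rb - Ra = 1200 - 1000 = 200
(Rb-Ra)/400 = 200/400 = 0.5
10^0.5 = 3.162278
Ea = 1/(1 + 3.162278) = 1/4.162278 = 0.2403

0.2403


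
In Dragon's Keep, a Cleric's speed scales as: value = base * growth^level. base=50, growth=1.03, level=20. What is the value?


value = base * growth^level
= 50 * 1.03^20
= 50 * 1.806111
= 90.31

90.31 speed


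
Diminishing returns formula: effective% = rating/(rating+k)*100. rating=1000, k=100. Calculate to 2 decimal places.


effective% = rating / (rating + k) * 100
= 1000 / (1000 + 100) * 100
= 1000 / 1100 * 100
= 0.909091 * 100
= 90.91%

90.91%


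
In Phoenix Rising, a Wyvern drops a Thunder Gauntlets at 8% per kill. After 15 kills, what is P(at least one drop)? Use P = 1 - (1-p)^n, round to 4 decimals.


P(at least one) = 1 - P(none) = 1 - (1-p)^n
p = 8/100 = 0.08
1 - p = 0.92
(1 - p)^15 = 0.92^15 = 0.286297
P(at least one) = 1 - 0.286297 = 0.7137

0.7137


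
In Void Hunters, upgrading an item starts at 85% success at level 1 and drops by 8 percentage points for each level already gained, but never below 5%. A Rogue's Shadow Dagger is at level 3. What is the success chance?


raw_rate = 85 - 8 * (3 - 1)
= 85 - 8 * 2
= 85 - 16
= 69
Apply floor: max(69, 5) = 69%

69%


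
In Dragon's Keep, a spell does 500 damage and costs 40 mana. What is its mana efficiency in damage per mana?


Efficiency = damage / mana
= 500 / 40
= 12.50

12.50 dmg/mana


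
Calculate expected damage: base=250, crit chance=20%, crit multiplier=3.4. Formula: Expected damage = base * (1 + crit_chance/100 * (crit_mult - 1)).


E[dmg] = base * (1 + crit_chance * (crit_mult - 1))
cc as decimal = 20/100 = 0.2
cm - 1 = 3.4 - 1 = 2.4
Bonus factor = 0.2 * 2.4 = 0.48
Total multiplier = 1 + 0.48 = 1.48
Expected damage = 250 * 1.48 = 370.00

370.00 damage


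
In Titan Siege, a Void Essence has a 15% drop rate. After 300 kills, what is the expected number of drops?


Expected drops = kills * (drop_rate / 100)
= 300 * (15 / 100)
= 300 * 0.15
= 45.0

45.0 drops


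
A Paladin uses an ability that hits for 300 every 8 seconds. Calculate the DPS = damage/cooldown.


DPS = damage / cooldown
= 300 / 8
= 37.50

37.50 DPS


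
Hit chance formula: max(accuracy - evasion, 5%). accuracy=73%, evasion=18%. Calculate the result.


accuracy - evasion = 73 - 18 = 55
Apply floor: max(55, 5) = 55
Hit chance = 55%

55%


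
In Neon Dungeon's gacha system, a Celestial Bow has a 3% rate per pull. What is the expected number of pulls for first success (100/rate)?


Expected pulls for a geometric distribution = 1/p = 100 / rate%
= 100 / 3
= 33.33

33.33 pulls


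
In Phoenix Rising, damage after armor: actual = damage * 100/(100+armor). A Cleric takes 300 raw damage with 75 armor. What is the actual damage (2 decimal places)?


actual = 300 * 100 / (100 + 75)
= 300 * 100 / 175
= 30000 / 175
= 171.43

171.43 damage


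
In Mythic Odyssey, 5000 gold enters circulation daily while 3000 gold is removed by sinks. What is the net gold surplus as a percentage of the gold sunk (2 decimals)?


Net gold = 5000 - 3000 = 2000
Inflation rate = net / sunk * 100 = 2000 / 3000 * 100
= 0.666667 * 100
= 66.67%

66.67%


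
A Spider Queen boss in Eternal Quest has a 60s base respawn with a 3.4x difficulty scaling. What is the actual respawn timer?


Respawn time = base * multiplier
= 60 * 3.4
= 204.0 seconds

204.0 seconds


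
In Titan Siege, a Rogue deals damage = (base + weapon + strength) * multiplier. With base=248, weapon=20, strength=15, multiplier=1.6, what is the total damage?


Sum base + weapon + str = 248 + 20 + 15 = 283
Multiply by 1.6:
283 * 1.6 = 452.8

452.8 damage


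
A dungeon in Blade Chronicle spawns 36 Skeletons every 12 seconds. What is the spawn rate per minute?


Spawns per minute = count * (60 / interval)
= 36 * (60 / 12)
= 36 * 5.0
= 180.0

180.0 per minute


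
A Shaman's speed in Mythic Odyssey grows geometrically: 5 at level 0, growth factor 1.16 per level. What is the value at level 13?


value = base * growth^level
= 5 * 1.16^13
= 5 * 6.885791
= 34.43

34.43 speed


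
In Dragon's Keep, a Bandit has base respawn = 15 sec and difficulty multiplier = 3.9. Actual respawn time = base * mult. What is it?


Respawn time = base * multiplier
= 15 * 3.9
= 58.5 seconds

58.5 seconds


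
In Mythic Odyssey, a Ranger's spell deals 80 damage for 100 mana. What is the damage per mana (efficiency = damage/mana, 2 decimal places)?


Efficiency = damage / mana
= 80 / 100
= 0.80

0.80 dmg/mana


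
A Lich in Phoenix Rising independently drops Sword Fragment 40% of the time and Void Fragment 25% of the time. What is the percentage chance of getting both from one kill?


For independent events, P(both) = P(A) * P(B)
= 40% * 25%
= 1000 / 100 %
= 10.0%

10.0%


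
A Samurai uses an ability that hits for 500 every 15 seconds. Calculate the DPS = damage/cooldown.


DPS = damage / cooldown
= 500 / 15
= 33.33

33.33 DPS


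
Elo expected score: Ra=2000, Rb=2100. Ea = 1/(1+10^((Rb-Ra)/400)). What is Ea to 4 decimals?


Elo expected score: Ea = 1/(1 + 10^((Rb-Ra)/400))
Rb - Ra = 2100 - 2000 = 100
(Rb-Ra)/400 = 100/400 = 0.25
10^0.25 = 1.778279
Ea = 1/(1 + 1.778279) = 1/2.778279 = 0.3599

0.3599


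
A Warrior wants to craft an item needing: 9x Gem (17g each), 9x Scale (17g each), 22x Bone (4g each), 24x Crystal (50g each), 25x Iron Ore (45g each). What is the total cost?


Cost breakdown:
  Gem: 9 * 17 = 153
  Scale: 9 * 17 = 153
  Bone: 22 * 4 = 88
  Crystal: 24 * 50 = 1200
  Iron Ore: 25 * 45 = 1125
Total = 153 + 153 + 88 + 1200 + 1125 = 2719

2719 gold


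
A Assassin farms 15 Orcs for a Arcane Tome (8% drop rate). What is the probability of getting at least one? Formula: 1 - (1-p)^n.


P(at least one) = 1 - P(none) = 1 - (1-p)^n
p = 8/100 = 0.08
1 - p = 0.92
(1 - p)^15 = 0.92^15 = 0.286297
P(at least one) = 1 - 0.286297 = 0.7137

0.7137


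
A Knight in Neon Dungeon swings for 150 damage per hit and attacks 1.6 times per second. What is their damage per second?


DPS = damage * attack_speed
= 150 * 1.6
= 240.0

240.0 DPS


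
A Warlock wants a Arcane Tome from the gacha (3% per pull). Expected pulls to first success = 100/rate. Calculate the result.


Expected pulls for a geometric distribution = 1/p = 100 / rate%
= 100 / 3
= 33.33

33.33 pulls


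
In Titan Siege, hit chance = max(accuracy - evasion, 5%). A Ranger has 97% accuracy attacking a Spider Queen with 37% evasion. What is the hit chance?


accuracy - evasion = 97 - 37 = 60
Apply floor: max(60, 5) = 60
Hit chance = 60%

60%


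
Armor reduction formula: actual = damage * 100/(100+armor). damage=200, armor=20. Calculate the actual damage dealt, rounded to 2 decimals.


actual = 200 * 100 / (100 + 20)
= 200 * 100 / 120
= 20000 / 120
= 166.67

166.67 damage


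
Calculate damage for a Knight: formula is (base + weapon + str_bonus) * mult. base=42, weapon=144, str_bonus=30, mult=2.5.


Sum base + weapon + str = 42 + 144 + 30 = 216
Multiply by 2.5:
216 * 2.5 = 540.0

540.0 damage


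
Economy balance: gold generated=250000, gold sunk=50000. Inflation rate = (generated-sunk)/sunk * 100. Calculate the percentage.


Net gold = 250000 - 50000 = 200000
Inflation rate = net / sunk * 100 = 200000 / 50000 * 100
= 4.0 * 100
= 400.00%

400.00%


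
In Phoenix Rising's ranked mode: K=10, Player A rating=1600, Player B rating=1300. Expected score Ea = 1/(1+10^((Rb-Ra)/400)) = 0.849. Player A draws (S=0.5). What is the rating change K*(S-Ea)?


Elo update: delta = K * (S - Ea), where S = 0.5 (draws)
S - Ea = 0.5 - 0.849 = -0.349
Rating change = 10 * -0.349
= -3.49

-3.49 rating points


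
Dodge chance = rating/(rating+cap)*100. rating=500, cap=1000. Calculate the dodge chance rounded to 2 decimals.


dodge% = 500 / (500 + 1000) * 100
= 500 / 1500 * 100
= 0.333333 * 100
= 33.33%

33.33%


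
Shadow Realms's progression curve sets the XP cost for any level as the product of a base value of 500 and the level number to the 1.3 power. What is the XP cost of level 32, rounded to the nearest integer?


XP = 500 * level^1.3
Substitute level = 32:
XP = 500 * 32^1.3
= 500 * 90.5097
= 45255

45255 XP


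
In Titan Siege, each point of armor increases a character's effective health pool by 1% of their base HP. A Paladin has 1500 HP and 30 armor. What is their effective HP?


EHP = 1500 * (1 + 30/100)
= 1500 * (1 + 0.3)
= 1500 * 1.3
= 1950.0

1950.0 EHP


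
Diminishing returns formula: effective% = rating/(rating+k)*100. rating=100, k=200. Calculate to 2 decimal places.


effective% = rating / (rating + k) * 100
= 100 / (100 + 200) * 100
= 100 / 300 * 100
= 0.333333 * 100
= 33.33%

33.33%


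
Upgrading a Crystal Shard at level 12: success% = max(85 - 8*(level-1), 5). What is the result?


raw_rate = 85 - 8 * (12 - 1)
= 85 - 8 * 11
= 85 - 88
= -3
Apply floor: max(-3, 5) = 5%

5%


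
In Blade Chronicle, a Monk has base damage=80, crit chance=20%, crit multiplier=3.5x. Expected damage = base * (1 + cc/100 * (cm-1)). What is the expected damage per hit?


E[dmg] = base * (1 + crit_chance * (crit_mult - 1))
cc as decimal = 20/100 = 0.2
cm - 1 = 3.5 - 1 = 2.5
Bonus factor = 0.2 * 2.5 = 0.5
Total multiplier = 1 + 0.5 = 1.5
Expected damage = 80 * 1.5 = 120.00

120.00 damage


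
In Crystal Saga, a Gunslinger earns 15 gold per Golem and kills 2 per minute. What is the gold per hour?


Gold per minute = 15 * 2 = 30
Gold per hour = 30 * 60 = 1800

1800 gold/hour


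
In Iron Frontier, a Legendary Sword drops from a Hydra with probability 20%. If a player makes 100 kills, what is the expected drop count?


Expected drops = kills * (drop_rate / 100)
= 100 * (20 / 100)
= 100 * 0.2
= 20.0

20.0 drops


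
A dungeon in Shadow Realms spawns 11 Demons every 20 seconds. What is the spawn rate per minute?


Spawns per minute = count * (60 / interval)
= 11 * (60 / 20)
= 11 * 3.0
= 33.0

33.0 per minute


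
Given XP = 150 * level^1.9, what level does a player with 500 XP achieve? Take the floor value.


XP = 150 * level^1.9, so level = (XP / 150)^(1/1.9)
= (500 / 150)^(1/1.9)
= 3.3333^0.5263
= 1.8845
Floor: level = 1

level 1


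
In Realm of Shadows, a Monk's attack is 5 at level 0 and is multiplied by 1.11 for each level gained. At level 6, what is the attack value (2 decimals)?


value = base * growth^level
= 5 * 1.11^6
= 5 * 1.870415
= 9.35

9.35 attack


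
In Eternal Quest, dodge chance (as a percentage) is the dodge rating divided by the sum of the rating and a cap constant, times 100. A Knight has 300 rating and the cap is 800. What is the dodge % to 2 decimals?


dodge% = 300 / (300 + 800) * 100
= 300 / 1100 * 100
= 0.272727 * 100
= 27.27%

27.27%


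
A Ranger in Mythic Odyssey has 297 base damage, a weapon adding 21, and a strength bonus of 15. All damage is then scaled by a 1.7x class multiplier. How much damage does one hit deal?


Sum base + weapon + str = 297 + 21 + 15 = 333
Multiply by 1.7:
333 * 1.7 = 566.1

566.1 damage


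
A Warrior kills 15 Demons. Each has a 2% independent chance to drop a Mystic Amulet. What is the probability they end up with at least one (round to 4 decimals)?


P(at least one) = 1 - P(none) = 1 - (1-p)^n
p = 2/100 = 0.02
1 - p = 0.98
(1 - p)^15 = 0.98^15 = 0.738569
P(at least one) = 1 - 0.738569 = 0.2614

0.2614


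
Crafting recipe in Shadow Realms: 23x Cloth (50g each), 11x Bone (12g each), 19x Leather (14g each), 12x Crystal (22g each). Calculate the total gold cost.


Cost breakdown:
  Cloth: 23 * 50 = 1150
  Bone: 11 * 12 = 132
  Leather: 19 * 14 = 266
  Crystal: 12 * 22 = 264
Total = 1150 + 132 + 266 + 264 = 1812

1812 gold


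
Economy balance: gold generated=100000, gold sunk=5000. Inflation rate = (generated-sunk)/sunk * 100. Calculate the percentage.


Net gold = 100000 - 5000 = 95000
Inflation rate = net / sunk * 100 = 95000 / 5000 * 100
= 19.0 * 100
= 1900.00%

1900.00%


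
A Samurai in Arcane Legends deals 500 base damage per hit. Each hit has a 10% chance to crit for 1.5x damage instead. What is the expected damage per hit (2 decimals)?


E[dmg] = base * (1 + crit_chance * (crit_mult - 1))
cc as decimal = 10/100 = 0.1
cm - 1 = 1.5 - 1 = 0.5
Bonus factor = 0.1 * 0.5 = 0.05
Total multiplier = 1 + 0.05 = 1.05
Expected damage = 500 * 1.05 = 525.00

525.00 damage


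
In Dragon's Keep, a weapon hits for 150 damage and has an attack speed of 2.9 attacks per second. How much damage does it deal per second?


DPS = damage * attack_speed
= 150 * 2.9
= 435.0

435.0 DPS
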